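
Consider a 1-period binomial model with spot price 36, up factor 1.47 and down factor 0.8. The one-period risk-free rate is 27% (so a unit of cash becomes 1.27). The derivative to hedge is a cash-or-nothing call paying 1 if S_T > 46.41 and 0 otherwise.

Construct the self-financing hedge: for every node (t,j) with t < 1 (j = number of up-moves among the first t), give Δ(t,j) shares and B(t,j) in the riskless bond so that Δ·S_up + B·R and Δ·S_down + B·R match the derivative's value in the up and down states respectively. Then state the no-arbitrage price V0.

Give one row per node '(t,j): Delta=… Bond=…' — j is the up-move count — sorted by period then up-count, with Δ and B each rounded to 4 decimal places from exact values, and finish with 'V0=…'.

Since d<R<u, set p* = (R−d)/(u−d) = 0.7015; price each node as the discounted p*-expectation of its children.
Terminal payoffs: V(1,0)=0.0000, V(1,1)=1.0000
Node (0,0) S=36.0000: V=(p*·1.0000+(1−p*)·0.0000)/1.27=0.5524; Δ=(1.0000−0.0000)/(52.9200−28.8000)=0.0415; B=V−Δ·S=-0.9402
Root portfolio cost Δ·36+B reproduces V0=0.5524.

(0,0): Delta=0.0415 Bond=-0.9402
V0=0.5524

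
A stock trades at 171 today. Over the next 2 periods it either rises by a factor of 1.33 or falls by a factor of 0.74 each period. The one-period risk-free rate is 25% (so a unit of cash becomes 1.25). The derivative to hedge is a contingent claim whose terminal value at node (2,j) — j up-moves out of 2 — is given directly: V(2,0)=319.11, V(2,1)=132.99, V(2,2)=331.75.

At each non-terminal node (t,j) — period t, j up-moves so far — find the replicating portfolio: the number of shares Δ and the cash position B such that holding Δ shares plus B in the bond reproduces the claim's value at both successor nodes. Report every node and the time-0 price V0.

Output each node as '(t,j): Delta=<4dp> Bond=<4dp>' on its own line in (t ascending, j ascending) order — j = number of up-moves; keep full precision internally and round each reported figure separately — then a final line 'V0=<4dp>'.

No-arbitrage ⇒ martingale measure with p* = (R−d)/(u−d) = 0.8644.
Terminal payoffs: V(2,0)=319.1100, V(2,1)=132.9900, V(2,2)=331.7500
(1,0): S=126.5400. Δ = (V_up−V_dn)/(S_up−S_dn) = (132.9900−319.1100)/(168.2982−93.6396) = -2.4929. V = [p*·132.9900 + (1−p*)·319.1100]/1.25 = 126.5813. B = V − Δ·S = 442.0389.
(1,1): S=227.4300. Δ = (V_up−V_dn)/(S_up−S_dn) = (331.7500−132.9900)/(302.4819−168.2982) = 1.4813. V = [p*·331.7500 + (1−p*)·132.9900]/1.25 = 243.8396. B = V − Δ·S = -93.0418.
(0,0): S=171.0000. Δ = (V_up−V_dn)/(S_up−S_dn) = (243.8396−126.5813)/(227.4300−126.5400) = 1.1622. V = [p*·243.8396 + (1−p*)·126.5813]/1.25 = 182.3521. B = V − Δ·S = -16.3908.
The time-0 hedge costs 182.3521, which is the no-arbitrage price.

(0,0): Delta=1.1622 Bond=-16.3908
(1,0): Delta=-2.4929 Bond=442.0389
(1,1): Delta=1.4813 Bond=-93.0418
V0=182.3521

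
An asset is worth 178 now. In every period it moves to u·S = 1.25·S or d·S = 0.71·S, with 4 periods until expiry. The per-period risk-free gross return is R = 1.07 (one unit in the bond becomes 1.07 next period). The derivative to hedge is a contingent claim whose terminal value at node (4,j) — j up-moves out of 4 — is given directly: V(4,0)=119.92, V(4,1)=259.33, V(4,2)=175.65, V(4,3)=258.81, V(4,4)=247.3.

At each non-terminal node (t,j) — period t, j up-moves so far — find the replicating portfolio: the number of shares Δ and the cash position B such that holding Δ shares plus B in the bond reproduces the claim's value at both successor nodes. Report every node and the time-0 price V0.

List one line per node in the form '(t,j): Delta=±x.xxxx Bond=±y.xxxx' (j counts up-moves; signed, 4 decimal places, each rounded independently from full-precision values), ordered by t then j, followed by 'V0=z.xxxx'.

The replicating-portfolio and risk-neutral prices coincide; use p* = (1.07−0.71)/(1.25−0.71) = 0.6667 for the latter.
At expiry t=4: V(4,0)=119.9200, V(4,1)=259.3300, V(4,2)=175.6500, V(4,3)=258.8100, V(4,4)=247.3000
  t=3,j=0: stock 63.7082 → up 79.6352 (V=259.3300), down 45.2328 (V=119.9200). Price 198.9346; hedge Δ=4.0523, bond B=-59.2321.
  t=3,j=1: stock 112.1623 → up 140.2028 (V=175.6500), down 79.6352 (V=259.3300). Price 190.2274; hedge Δ=-1.3816, bond B=345.1904.
  t=3,j=2: stock 197.4688 → up 246.8359 (V=258.8100), down 140.2028 (V=175.6500). Price 215.9720; hedge Δ=0.7799, bond B=61.9720.
  t=3,j=3: stock 347.6562 → up 434.5703 (V=247.3000), down 246.8359 (V=258.8100). Price 234.7072; hedge Δ=-0.0613, bond B=256.0220.
  t=2,j=0: stock 89.7298 → up 112.1623 (V=190.2274), down 63.7082 (V=198.9346). Price 180.4951; hedge Δ=-0.1797, bond B=196.6195.
  t=2,j=1: stock 157.9750 → up 197.4688 (V=215.9720), down 112.1622 (V=190.2274). Price 193.8228; hedge Δ=0.3018, bond B=146.1478.
  t=2,j=2: stock 278.1250 → up 347.6562 (V=234.7072), down 197.4688 (V=215.9720). Price 213.5160; hedge Δ=0.1247, bond B=178.8212.
  t=1,j=0: stock 126.3800 → up 157.9750 (V=193.8228), down 89.7298 (V=180.4951). Price 176.9909; hedge Δ=0.1953, bond B=152.3100.
  t=1,j=1: stock 222.5000 → up 278.1250 (V=213.5160), down 157.9750 (V=193.8228). Price 193.4127; hedge Δ=0.1639, bond B=156.9439.
  t=0,j=0: stock 178.0000 → up 222.5000 (V=193.4127), down 126.3800 (V=176.9909). Price 175.6437; hedge Δ=0.1708, bond B=145.2330.
Check: Δ(0,0)·S0 + B(0,0) = 175.6437 = V0.

(0,0): Delta=0.1708 Bond=145.2330
(1,0): Delta=0.1953 Bond=152.3100
(1,1): Delta=0.1639 Bond=156.9439
(2,0): Delta=-0.1797 Bond=196.6195
(2,1): Delta=0.3018 Bond=146.1478
(2,2): Delta=0.1247 Bond=178.8212
(3,0): Delta=4.0523 Bond=-59.2321
(3,1): Delta=-1.3816 Bond=345.1904
(3,2): Delta=0.7799 Bond=61.9720
(3,3): Delta=-0.0613 Bond=256.0220
V0=175.6437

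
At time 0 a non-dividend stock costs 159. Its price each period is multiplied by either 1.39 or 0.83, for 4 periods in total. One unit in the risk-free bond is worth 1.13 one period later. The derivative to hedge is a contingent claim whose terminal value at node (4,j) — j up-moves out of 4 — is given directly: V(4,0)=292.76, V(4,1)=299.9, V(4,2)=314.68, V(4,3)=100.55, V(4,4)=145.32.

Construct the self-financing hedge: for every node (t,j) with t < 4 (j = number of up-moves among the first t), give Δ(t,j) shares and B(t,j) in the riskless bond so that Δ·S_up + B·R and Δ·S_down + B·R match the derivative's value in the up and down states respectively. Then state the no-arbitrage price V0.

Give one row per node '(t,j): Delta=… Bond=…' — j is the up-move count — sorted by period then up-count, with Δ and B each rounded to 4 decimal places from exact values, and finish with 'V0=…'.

(0,0): Delta=-0.5672 Bond=234.5694
(1,0): Delta=-0.5570 Bond=263.7101
(1,1): Delta=-0.5726 Bond=266.2362
(2,0): Delta=0.1621 Bond=219.2312
(2,1): Delta=-0.9291 Bond=366.2522
(2,2): Delta=-0.3880 Bond=244.1623
(3,0): Delta=0.1402 Bond=249.7146
(3,1): Delta=0.1733 Bond=246.0123
(3,2): Delta=-1.4996 Bond=559.3374
(3,3): Delta=0.1872 Bond=30.2606
V0=144.3771

Under the risk-neutral measure, an up-move has probability p* = (R−d)/(u−d) = 0.5357 and values discount at R = 1.13.
Payoff layer (t=4): V(4,0)=292.7600, V(4,1)=299.9000, V(4,2)=314.6800, V(4,3)=100.5500, V(4,4)=145.3200
(3,0): S=90.9141. Δ = (V_up−V_dn)/(S_up−S_dn) = (299.9000−292.7600)/(126.3706−75.4587) = 0.1402. V = [p*·299.9000 + (1−p*)·292.7600]/1.13 = 262.4646. B = V − Δ·S = 249.7146.
(3,1): S=152.2538. Δ = (V_up−V_dn)/(S_up−S_dn) = (314.6800−299.9000)/(211.6328−126.3706) = 0.1733. V = [p*·314.6800 + (1−p*)·299.9000]/1.13 = 272.4052. B = V − Δ·S = 246.0123.
(3,2): S=254.9792. Δ = (V_up−V_dn)/(S_up−S_dn) = (100.5500−314.6800)/(354.4211−211.6328) = -1.4996. V = [p*·100.5500 + (1−p*)·314.6800]/1.13 = 176.9624. B = V − Δ·S = 559.3374.
(3,3): S=427.0134. Δ = (V_up−V_dn)/(S_up−S_dn) = (145.3200−100.5500)/(593.5487−354.4211) = 0.1872. V = [p*·145.3200 + (1−p*)·100.5500]/1.13 = 110.2070. B = V − Δ·S = 30.2606.
(2,0): S=109.5351. Δ = (V_up−V_dn)/(S_up−S_dn) = (272.4052−262.4646)/(152.2538−90.9141) = 0.1621. V = [p*·272.4052 + (1−p*)·262.4646]/1.13 = 236.9822. B = V − Δ·S = 219.2312.
(2,1): S=183.4383. Δ = (V_up−V_dn)/(S_up−S_dn) = (176.9624−272.4052)/(254.9792−152.2538) = -0.9291. V = [p*·176.9624 + (1−p*)·272.4052]/1.13 = 195.8187. B = V − Δ·S = 366.2522.
(2,2): S=307.2039. Δ = (V_up−V_dn)/(S_up−S_dn) = (110.2070−176.9624)/(427.0134−254.9792) = -0.3880. V = [p*·110.2070 + (1−p*)·176.9624]/1.13 = 124.9563. B = V − Δ·S = 244.1623.
(1,0): S=131.9700. Δ = (V_up−V_dn)/(S_up−S_dn) = (195.8187−236.9822)/(183.4383−109.5351) = -0.5570. V = [p*·195.8187 + (1−p*)·236.9822]/1.13 = 190.2038. B = V − Δ·S = 263.7101.
(1,1): S=221.0100. Δ = (V_up−V_dn)/(S_up−S_dn) = (124.9563−195.8187)/(307.2039−183.4383) = -0.5726. V = [p*·124.9563 + (1−p*)·195.8187]/1.13 = 139.6962. B = V − Δ·S = 266.2362.
(0,0): S=159.0000. Δ = (V_up−V_dn)/(S_up−S_dn) = (139.6962−190.2038)/(221.0100−131.9700) = -0.5672. V = [p*·139.6962 + (1−p*)·190.2038]/1.13 = 144.3771. B = V − Δ·S = 234.5694.
Each (Δ,B) replicates both successor values, so the strategy is self-financing and V0 is arbitrage-free.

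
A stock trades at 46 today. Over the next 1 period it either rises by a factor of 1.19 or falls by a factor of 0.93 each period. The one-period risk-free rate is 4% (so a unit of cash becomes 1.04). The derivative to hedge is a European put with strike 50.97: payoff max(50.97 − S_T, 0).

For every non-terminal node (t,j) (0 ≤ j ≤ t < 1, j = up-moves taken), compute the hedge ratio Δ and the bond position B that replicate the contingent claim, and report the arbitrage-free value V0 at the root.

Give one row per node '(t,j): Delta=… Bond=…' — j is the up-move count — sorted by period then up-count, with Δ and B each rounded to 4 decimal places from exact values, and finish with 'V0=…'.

(0,0): Delta=-0.6848 Bond=36.0433
V0=4.5433

No-arbitrage ⇒ martingale measure with p* = (R−d)/(u−d) = 0.4231.
At expiry t=1: V(1,0)=8.1900, V(1,1)=0.0000
Node (0,0) S=46.0000: V=(p*·0.0000+(1−p*)·8.1900)/1.04=4.5433; Δ=(0.0000−8.1900)/(54.7400−42.7800)=-0.6848; B=V−Δ·S=36.0433
The time-0 hedge costs 4.5433, which is the no-arbitrage price.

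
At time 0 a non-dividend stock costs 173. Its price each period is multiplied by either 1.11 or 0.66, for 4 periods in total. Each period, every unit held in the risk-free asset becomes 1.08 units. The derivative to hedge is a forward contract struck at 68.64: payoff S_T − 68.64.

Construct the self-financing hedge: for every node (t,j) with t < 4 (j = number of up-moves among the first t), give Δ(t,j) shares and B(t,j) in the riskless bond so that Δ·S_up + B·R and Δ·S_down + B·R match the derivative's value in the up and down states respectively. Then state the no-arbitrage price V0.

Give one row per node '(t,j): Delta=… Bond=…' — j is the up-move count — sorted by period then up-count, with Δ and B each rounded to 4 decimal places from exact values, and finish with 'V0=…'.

(0,0): Delta=1.0000 Bond=-50.4524
(1,0): Delta=1.0000 Bond=-54.4886
(1,1): Delta=1.0000 Bond=-54.4886
(2,0): Delta=1.0000 Bond=-58.8477
(2,1): Delta=1.0000 Bond=-58.8477
(2,2): Delta=1.0000 Bond=-58.8477
(3,0): Delta=1.0000 Bond=-63.5556
(3,1): Delta=1.0000 Bond=-63.5556
(3,2): Delta=1.0000 Bond=-63.5556
(3,3): Delta=1.0000 Bond=-63.5556
V0=122.5476

No-arbitrage ⇒ martingale measure with p* = (R−d)/(u−d) = 0.9333.
Terminal values V(4,·): V(4,0)=-35.8137, V(4,1)=-13.4321, V(4,2)=24.2096, V(4,3)=87.5161, V(4,4)=193.9862
  t=3,j=0: stock 49.7368 → up 55.2079 (V=-13.4321), down 32.8263 (V=-35.8137). Price -13.8187; hedge Δ=1.0000, bond B=-63.5556.
  t=3,j=1: stock 83.6483 → up 92.8496 (V=24.2096), down 55.2079 (V=-13.4321). Price 20.0927; hedge Δ=1.0000, bond B=-63.5556.
  t=3,j=2: stock 140.6812 → up 156.1561 (V=87.5161), down 92.8496 (V=24.2096). Price 77.1256; hedge Δ=1.0000, bond B=-63.5556.
  t=3,j=3: stock 236.6002 → up 262.6262 (V=193.9862), down 156.1561 (V=87.5161). Price 173.0446; hedge Δ=1.0000, bond B=-63.5556.
  t=2,j=0: stock 75.3588 → up 83.6483 (V=20.0927), down 49.7368 (V=-13.8187). Price 16.5111; hedge Δ=1.0000, bond B=-58.8477.
  t=2,j=1: stock 126.7398 → up 140.6812 (V=77.1256), down 83.6483 (V=20.0927). Price 67.8921; hedge Δ=1.0000, bond B=-58.8477.
  t=2,j=2: stock 213.1533 → up 236.6002 (V=173.0446), down 140.6812 (V=77.1256). Price 154.3056; hedge Δ=1.0000, bond B=-58.8477.
  t=1,j=0: stock 114.1800 → up 126.7398 (V=67.8921), down 75.3588 (V=16.5111). Price 59.6914; hedge Δ=1.0000, bond B=-54.4886.
  t=1,j=1: stock 192.0300 → up 213.1533 (V=154.3056), down 126.7398 (V=67.8921). Price 137.5414; hedge Δ=1.0000, bond B=-54.4886.
  t=0,j=0: stock 173.0000 → up 192.0300 (V=137.5414), down 114.1800 (V=59.6914). Price 122.5476; hedge Δ=1.0000, bond B=-50.4524.
Root portfolio cost Δ·173+B reproduces V0=122.5476.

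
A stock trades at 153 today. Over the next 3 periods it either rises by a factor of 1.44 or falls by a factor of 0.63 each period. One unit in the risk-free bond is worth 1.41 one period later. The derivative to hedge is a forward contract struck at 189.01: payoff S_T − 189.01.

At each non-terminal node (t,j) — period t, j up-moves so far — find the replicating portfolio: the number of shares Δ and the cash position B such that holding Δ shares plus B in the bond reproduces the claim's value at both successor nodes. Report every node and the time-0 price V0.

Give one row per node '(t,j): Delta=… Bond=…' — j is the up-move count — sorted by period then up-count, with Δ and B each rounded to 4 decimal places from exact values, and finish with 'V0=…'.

(0,0): Delta=1.0000 Bond=-67.4260
(1,0): Delta=1.0000 Bond=-95.0707
(1,1): Delta=1.0000 Bond=-95.0707
(2,0): Delta=1.0000 Bond=-134.0496
(2,1): Delta=1.0000 Bond=-134.0496
(2,2): Delta=1.0000 Bond=-134.0496
V0=85.5740

Since d<R<u, set p* = (R−d)/(u−d) = 0.9630; price each node as the discounted p*-expectation of its children.
Payoff layer (t=3): V(3,0)=-150.7528, V(3,1)=-101.5650, V(3,2)=10.8643, V(3,3)=267.8456
  t=2,j=0: stock 60.7257 → up 87.4450 (V=-101.5650), down 38.2572 (V=-150.7528). Price -73.3239; hedge Δ=1.0000, bond B=-134.0496.
  t=2,j=1: stock 138.8016 → up 199.8743 (V=10.8643), down 87.4450 (V=-101.5650). Price 4.7520; hedge Δ=1.0000, bond B=-134.0496.
  t=2,j=2: stock 317.2608 → up 456.8556 (V=267.8456), down 199.8743 (V=10.8643). Price 183.2112; hedge Δ=1.0000, bond B=-134.0496.
  t=1,j=0: stock 96.3900 → up 138.8016 (V=4.7520), down 60.7257 (V=-73.3239). Price 1.3193; hedge Δ=1.0000, bond B=-95.0707.
  t=1,j=1: stock 220.3200 → up 317.2608 (V=183.2112), down 138.8016 (V=4.7520). Price 125.2493; hedge Δ=1.0000, bond B=-95.0707.
  t=0,j=0: stock 153.0000 → up 220.3200 (V=125.2493), down 96.3900 (V=1.3193). Price 85.5740; hedge Δ=1.0000, bond B=-67.4260.
Self-financing check: at every node Δ·S+B equals the discounted successor values.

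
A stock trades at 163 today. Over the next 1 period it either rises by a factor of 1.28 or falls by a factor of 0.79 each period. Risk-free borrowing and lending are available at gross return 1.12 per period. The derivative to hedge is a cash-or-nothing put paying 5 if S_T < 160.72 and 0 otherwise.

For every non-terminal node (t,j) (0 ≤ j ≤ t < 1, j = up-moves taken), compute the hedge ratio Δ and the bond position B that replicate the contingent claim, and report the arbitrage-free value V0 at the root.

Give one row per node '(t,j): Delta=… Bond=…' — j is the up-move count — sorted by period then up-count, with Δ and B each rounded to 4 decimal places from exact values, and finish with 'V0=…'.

(0,0): Delta=-0.0626 Bond=11.6618
V0=1.4577

Under the risk-neutral measure, an up-move has probability p* = (R−d)/(u−d) = 0.6735 and values discount at R = 1.12.
At expiry t=1: V(1,0)=5.0000, V(1,1)=0.0000
  t=0,j=0: stock 163.0000 → up 208.6400 (V=0.0000), down 128.7700 (V=5.0000). Price 1.4577; hedge Δ=-0.0626, bond B=11.6618.
Check: Δ(0,0)·S0 + B(0,0) = 1.4577 = V0.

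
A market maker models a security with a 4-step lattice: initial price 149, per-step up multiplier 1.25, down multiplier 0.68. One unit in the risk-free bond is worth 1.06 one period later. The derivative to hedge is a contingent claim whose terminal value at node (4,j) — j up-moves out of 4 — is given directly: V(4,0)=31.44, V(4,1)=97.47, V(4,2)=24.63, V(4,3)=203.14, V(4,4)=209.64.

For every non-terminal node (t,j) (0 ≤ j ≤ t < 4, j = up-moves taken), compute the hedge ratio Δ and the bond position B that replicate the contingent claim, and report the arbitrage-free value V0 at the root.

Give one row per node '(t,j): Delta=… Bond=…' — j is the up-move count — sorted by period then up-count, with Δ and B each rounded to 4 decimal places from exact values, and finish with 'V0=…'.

(0,0): Delta=0.6675 Bond=10.6200
(1,0): Delta=0.8368 Bond=-5.8944
(1,1): Delta=0.6215 Bond=19.8329
(2,0): Delta=-0.6378 Bond=95.3486
(2,1): Delta=1.2379 Bond=-57.0463
(2,2): Delta=0.4538 Bond=60.0575
(3,0): Delta=2.4726 Bond=-44.6534
(3,1): Delta=-1.4838 Bond=173.9310
(3,2): Delta=1.9782 Bond=-177.6691
(3,3): Delta=0.0392 Bond=184.3261
V0=110.0819

The replicating-portfolio and risk-neutral prices coincide; use p* = (1.06−0.68)/(1.25−0.68) = 0.6667 for the latter.
Terminal values V(4,·): V(4,0)=31.4400, V(4,1)=97.4700, V(4,2)=24.6300, V(4,3)=203.1400, V(4,4)=209.6400
(3,0): S=46.8504. Δ = (V_up−V_dn)/(S_up−S_dn) = (97.4700−31.4400)/(58.5630−31.8583) = 2.4726. V = [p*·97.4700 + (1−p*)·31.4400]/1.06 = 71.1887. B = V − Δ·S = -44.6534.
(3,1): S=86.1220. Δ = (V_up−V_dn)/(S_up−S_dn) = (24.6300−97.4700)/(107.6525−58.5630) = -1.4838. V = [p*·24.6300 + (1−p*)·97.4700]/1.06 = 46.1415. B = V − Δ·S = 173.9310.
(3,2): S=158.3125. Δ = (V_up−V_dn)/(S_up−S_dn) = (203.1400−24.6300)/(197.8906−107.6525) = 1.9782. V = [p*·203.1400 + (1−p*)·24.6300]/1.06 = 135.5063. B = V − Δ·S = -177.6691.
(3,3): S=291.0156. Δ = (V_up−V_dn)/(S_up−S_dn) = (209.6400−203.1400)/(363.7695−197.8906) = 0.0392. V = [p*·209.6400 + (1−p*)·203.1400]/1.06 = 195.7296. B = V − Δ·S = 184.3261.
(2,0): S=68.8976. Δ = (V_up−V_dn)/(S_up−S_dn) = (46.1415−71.1887)/(86.1220−46.8504) = -0.6378. V = [p*·46.1415 + (1−p*)·71.1887]/1.06 = 51.4062. B = V − Δ·S = 95.3486.
(2,1): S=126.6500. Δ = (V_up−V_dn)/(S_up−S_dn) = (135.5063−46.1415)/(158.3125−86.1220) = 1.2379. V = [p*·135.5063 + (1−p*)·46.1415]/1.06 = 99.7340. B = V − Δ·S = -57.0463.
(2,2): S=232.8125. Δ = (V_up−V_dn)/(S_up−S_dn) = (195.7296−135.5063)/(291.0156−158.3125) = 0.4538. V = [p*·195.7296 + (1−p*)·135.5063]/1.06 = 165.7124. B = V − Δ·S = 60.0575.
(1,0): S=101.3200. Δ = (V_up−V_dn)/(S_up−S_dn) = (99.7340−51.4062)/(126.6500−68.8976) = 0.8368. V = [p*·99.7340 + (1−p*)·51.4062]/1.06 = 78.8912. B = V − Δ·S = -5.8944.
(1,1): S=186.2500. Δ = (V_up−V_dn)/(S_up−S_dn) = (165.7124−99.7340)/(232.8125−126.6500) = 0.6215. V = [p*·165.7124 + (1−p*)·99.7340]/1.06 = 135.5845. B = V − Δ·S = 19.8329.
(0,0): S=149.0000. Δ = (V_up−V_dn)/(S_up−S_dn) = (135.5845−78.8912)/(186.2500−101.3200) = 0.6675. V = [p*·135.5845 + (1−p*)·78.8912]/1.06 = 110.0819. B = V − Δ·S = 10.6200.
The time-0 hedge costs 110.0819, which is the no-arbitrage price.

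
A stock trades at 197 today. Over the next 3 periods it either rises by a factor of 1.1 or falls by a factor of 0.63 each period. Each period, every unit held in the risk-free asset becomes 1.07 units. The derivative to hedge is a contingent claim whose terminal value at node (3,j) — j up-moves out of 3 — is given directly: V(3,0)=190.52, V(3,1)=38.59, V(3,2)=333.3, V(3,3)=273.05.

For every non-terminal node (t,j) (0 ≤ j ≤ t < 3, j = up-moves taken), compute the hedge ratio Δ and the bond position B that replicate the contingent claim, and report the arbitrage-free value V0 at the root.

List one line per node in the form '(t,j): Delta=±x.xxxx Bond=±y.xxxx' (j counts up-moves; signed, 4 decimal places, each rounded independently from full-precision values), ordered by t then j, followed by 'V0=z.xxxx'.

No-arbitrage ⇒ martingale measure with p* = (R−d)/(u−d) = 0.9362.
Terminal payoffs: V(3,0)=190.5200, V(3,1)=38.5900, V(3,2)=333.3000, V(3,3)=273.0500
  t=2,j=0: stock 78.1893 → up 86.0082 (V=38.5900), down 49.2593 (V=190.5200). Price 45.1287; hedge Δ=-4.1343, bond B=368.3840.
  t=2,j=1: stock 136.5210 → up 150.1731 (V=333.3000), down 86.0082 (V=38.5900). Price 293.9147; hedge Δ=4.5930, bond B=-333.1279.
  t=2,j=2: stock 238.3700 → up 262.2070 (V=273.0500), down 150.1731 (V=333.3000). Price 258.7811; hedge Δ=-0.5378, bond B=386.9726.
  t=1,j=0: stock 124.1100 → up 136.5210 (V=293.9147), down 78.1893 (V=45.1287). Price 259.8455; hedge Δ=4.2650, bond B=-269.4865.
  t=1,j=1: stock 216.7000 → up 238.3700 (V=258.7811), down 136.5210 (V=293.9147). Price 243.9473; hedge Δ=-0.3450, bond B=318.6997.
  t=0,j=0: stock 197.0000 → up 216.7000 (V=243.9473), down 124.1100 (V=259.8455). Price 228.9365; hedge Δ=-0.1717, bond B=262.7625.
The time-0 hedge costs 228.9365, which is the no-arbitrage price.

(0,0): Delta=-0.1717 Bond=262.7625
(1,0): Delta=4.2650 Bond=-269.4865
(1,1): Delta=-0.3450 Bond=318.6997
(2,0): Delta=-4.1343 Bond=368.3840
(2,1): Delta=4.5930 Bond=-333.1279
(2,2): Delta=-0.5378 Bond=386.9726
V0=228.9365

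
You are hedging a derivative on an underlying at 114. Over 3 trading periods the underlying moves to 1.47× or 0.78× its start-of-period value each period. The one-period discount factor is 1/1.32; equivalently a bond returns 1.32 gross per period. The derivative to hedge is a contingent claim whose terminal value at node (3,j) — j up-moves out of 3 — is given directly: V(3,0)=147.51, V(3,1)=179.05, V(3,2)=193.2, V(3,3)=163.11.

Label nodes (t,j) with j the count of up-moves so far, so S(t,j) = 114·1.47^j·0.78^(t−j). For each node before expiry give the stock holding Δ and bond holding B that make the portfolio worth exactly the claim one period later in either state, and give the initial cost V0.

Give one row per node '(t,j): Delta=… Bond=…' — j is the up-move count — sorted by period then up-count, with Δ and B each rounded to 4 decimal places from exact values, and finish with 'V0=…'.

Since d<R<u, set p* = (R−d)/(u−d) = 0.7826; price each node as the discounted p*-expectation of its children.
Terminal payoffs: V(3,0)=147.5100, V(3,1)=179.0500, V(3,2)=193.2000, V(3,3)=163.1100
  t=2,j=0: stock 69.3576 → up 101.9557 (V=179.0500), down 54.0989 (V=147.5100). Price 130.4496; hedge Δ=0.6591, bond B=84.7395.
  t=2,j=1: stock 130.7124 → up 192.1472 (V=193.2000), down 101.9557 (V=179.0500). Price 144.0333; hedge Δ=0.1569, bond B=123.5260.
  t=2,j=2: stock 246.3426 → up 362.1236 (V=163.1100), down 192.1472 (V=193.2000). Price 128.5237; hedge Δ=-0.1770, bond B=172.1324.
  t=1,j=0: stock 88.9200 → up 130.7124 (V=144.0333), down 69.3576 (V=130.4496). Price 106.8790; hedge Δ=0.2214, bond B=87.1925.
  t=1,j=1: stock 167.5800 → up 246.3426 (V=128.5237), down 130.7124 (V=144.0333). Price 99.9207; hedge Δ=-0.1341, bond B=122.3983.
  t=0,j=0: stock 114.0000 → up 167.5800 (V=99.9207), down 88.9200 (V=106.8790). Price 76.8435; hedge Δ=-0.0885, bond B=86.9280.
Self-financing check: at every node Δ·S+B equals the discounted successor values.

(0,0): Delta=-0.0885 Bond=86.9280
(1,0): Delta=0.2214 Bond=87.1925
(1,1): Delta=-0.1341 Bond=122.3983
(2,0): Delta=0.6591 Bond=84.7395
(2,1): Delta=0.1569 Bond=123.5260
(2,2): Delta=-0.1770 Bond=172.1324
V0=76.8435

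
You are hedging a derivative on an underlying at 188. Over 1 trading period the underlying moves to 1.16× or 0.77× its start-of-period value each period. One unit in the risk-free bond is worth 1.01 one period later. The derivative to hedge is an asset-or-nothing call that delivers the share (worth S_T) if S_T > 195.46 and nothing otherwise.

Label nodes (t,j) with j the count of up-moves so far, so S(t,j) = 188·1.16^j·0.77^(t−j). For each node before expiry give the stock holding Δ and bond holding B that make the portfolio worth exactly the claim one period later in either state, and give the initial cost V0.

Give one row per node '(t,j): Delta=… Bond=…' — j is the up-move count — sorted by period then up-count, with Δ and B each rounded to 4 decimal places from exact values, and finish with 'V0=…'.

(0,0): Delta=2.9744 Bond=-426.3052
V0=132.8743

Since d<R<u, set p* = (R−d)/(u−d) = 0.6154; price each node as the discounted p*-expectation of its children.
Terminal payoffs: V(1,0)=0.0000, V(1,1)=218.0800
  t=0,j=0: stock 188.0000 → up 218.0800 (V=218.0800), down 144.7600 (V=0.0000). Price 132.8743; hedge Δ=2.9744, bond B=-426.3052.
Check: Δ(0,0)·S0 + B(0,0) = 132.8743 = V0.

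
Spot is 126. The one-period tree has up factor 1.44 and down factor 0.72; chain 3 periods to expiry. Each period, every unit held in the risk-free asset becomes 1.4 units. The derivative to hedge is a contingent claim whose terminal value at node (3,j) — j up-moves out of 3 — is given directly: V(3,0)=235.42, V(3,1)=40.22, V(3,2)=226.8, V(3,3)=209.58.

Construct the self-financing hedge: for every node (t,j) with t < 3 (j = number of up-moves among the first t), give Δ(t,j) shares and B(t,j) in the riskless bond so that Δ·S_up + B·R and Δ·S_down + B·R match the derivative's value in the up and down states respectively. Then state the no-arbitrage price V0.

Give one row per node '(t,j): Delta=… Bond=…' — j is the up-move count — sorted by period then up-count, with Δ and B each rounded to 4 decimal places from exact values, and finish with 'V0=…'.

Under the risk-neutral measure, an up-move has probability p* = (R−d)/(u−d) = 0.9444 and values discount at R = 1.4.
Terminal values V(3,·): V(3,0)=235.4200, V(3,1)=40.2200, V(3,2)=226.8000, V(3,3)=209.5800
(2,0): S=65.3184. Δ = (V_up−V_dn)/(S_up−S_dn) = (40.2200−235.4200)/(94.0585−47.0292) = -4.1506. V = [p*·40.2200 + (1−p*)·235.4200]/1.4 = 36.4746. B = V − Δ·S = 307.5857.
(2,1): S=130.6368. Δ = (V_up−V_dn)/(S_up−S_dn) = (226.8000−40.2200)/(188.1170−94.0585) = 1.9837. V = [p*·226.8000 + (1−p*)·40.2200]/1.4 = 154.5960. B = V − Δ·S = -104.5429.
(2,2): S=261.2736. Δ = (V_up−V_dn)/(S_up−S_dn) = (209.5800−226.8000)/(376.2340−188.1170) = -0.0915. V = [p*·209.5800 + (1−p*)·226.8000]/1.4 = 150.3833. B = V − Δ·S = 174.3000.
(1,0): S=90.7200. Δ = (V_up−V_dn)/(S_up−S_dn) = (154.5960−36.4746)/(130.6368−65.3184) = 1.8084. V = [p*·154.5960 + (1−p*)·36.4746]/1.4 = 105.7384. B = V − Δ·S = -58.3192.
(1,1): S=181.4400. Δ = (V_up−V_dn)/(S_up−S_dn) = (150.3833−154.5960)/(261.2736−130.6368) = -0.0322. V = [p*·150.3833 + (1−p*)·154.5960]/1.4 = 107.5838. B = V − Δ·S = 113.4348.
(0,0): S=126.0000. Δ = (V_up−V_dn)/(S_up−S_dn) = (107.5838−105.7384)/(181.4400−90.7200) = 0.0203. V = [p*·107.5838 + (1−p*)·105.7384]/1.4 = 76.7724. B = V − Δ·S = 74.2092.
The time-0 hedge costs 76.7724, which is the no-arbitrage price.

(0,0): Delta=0.0203 Bond=74.2092
(1,0): Delta=1.8084 Bond=-58.3192
(1,1): Delta=-0.0322 Bond=113.4348
(2,0): Delta=-4.1506 Bond=307.5857
(2,1): Delta=1.9837 Bond=-104.5429
(2,2): Delta=-0.0915 Bond=174.3000
V0=76.7724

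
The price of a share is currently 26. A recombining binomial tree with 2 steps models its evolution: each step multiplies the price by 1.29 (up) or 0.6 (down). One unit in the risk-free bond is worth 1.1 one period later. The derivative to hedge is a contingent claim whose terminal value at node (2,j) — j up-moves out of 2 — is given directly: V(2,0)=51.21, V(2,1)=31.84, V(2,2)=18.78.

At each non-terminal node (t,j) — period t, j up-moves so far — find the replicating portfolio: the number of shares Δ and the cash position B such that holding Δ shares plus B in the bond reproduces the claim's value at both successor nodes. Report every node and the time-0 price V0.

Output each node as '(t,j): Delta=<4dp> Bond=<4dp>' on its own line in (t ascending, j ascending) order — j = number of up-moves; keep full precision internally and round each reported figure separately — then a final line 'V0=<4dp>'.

Risk-neutral probability p* = (R−d)/(u−d) = (1.1−0.6)/(1.29−0.6) = 0.7246.
Payoff layer (t=2): V(2,0)=51.2100, V(2,1)=31.8400, V(2,2)=18.7800
  t=1,j=0: stock 15.6000 → up 20.1240 (V=31.8400), down 9.3600 (V=51.2100). Price 33.7943; hedge Δ=-1.7995, bond B=61.8668.
  t=1,j=1: stock 33.5400 → up 43.2666 (V=18.7800), down 20.1240 (V=31.8400). Price 20.3420; hedge Δ=-0.5643, bond B=39.2696.
  t=0,j=0: stock 26.0000 → up 33.5400 (V=20.3420), down 15.6000 (V=33.7943). Price 21.8603; hedge Δ=-0.7498, bond B=41.3564.
The time-0 hedge costs 21.8603, which is the no-arbitrage price.

(0,0): Delta=-0.7498 Bond=41.3564
(1,0): Delta=-1.7995 Bond=61.8668
(1,1): Delta=-0.5643 Bond=39.2696
V0=21.8603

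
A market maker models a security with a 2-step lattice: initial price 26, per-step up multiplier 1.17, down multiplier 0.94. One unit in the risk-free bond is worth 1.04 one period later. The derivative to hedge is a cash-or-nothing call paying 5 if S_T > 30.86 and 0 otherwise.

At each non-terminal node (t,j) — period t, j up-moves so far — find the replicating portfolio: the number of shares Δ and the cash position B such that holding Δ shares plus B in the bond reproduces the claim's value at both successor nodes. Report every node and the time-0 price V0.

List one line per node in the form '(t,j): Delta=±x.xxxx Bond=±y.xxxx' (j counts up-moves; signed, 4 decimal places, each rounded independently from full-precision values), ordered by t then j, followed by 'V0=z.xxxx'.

Since d<R<u, set p* = (R−d)/(u−d) = 0.4348; price each node as the discounted p*-expectation of its children.
Terminal values V(2,·): V(2,0)=0.0000, V(2,1)=0.0000, V(2,2)=5.0000
  t=1,j=0: stock 24.4400 → up 28.5948 (V=0.0000), down 22.9736 (V=0.0000). Price 0.0000; hedge Δ=0.0000, bond B=0.0000.
  t=1,j=1: stock 30.4200 → up 35.5914 (V=5.0000), down 28.5948 (V=0.0000). Price 2.0903; hedge Δ=0.7146, bond B=-19.6488.
  t=0,j=0: stock 26.0000 → up 30.4200 (V=2.0903), down 24.4400 (V=0.0000). Price 0.8739; hedge Δ=0.3495, bond B=-8.2144.
Root portfolio cost Δ·26+B reproduces V0=0.8739.

(0,0): Delta=0.3495 Bond=-8.2144
(1,0): Delta=0.0000 Bond=0.0000
(1,1): Delta=0.7146 Bond=-19.6488
V0=0.8739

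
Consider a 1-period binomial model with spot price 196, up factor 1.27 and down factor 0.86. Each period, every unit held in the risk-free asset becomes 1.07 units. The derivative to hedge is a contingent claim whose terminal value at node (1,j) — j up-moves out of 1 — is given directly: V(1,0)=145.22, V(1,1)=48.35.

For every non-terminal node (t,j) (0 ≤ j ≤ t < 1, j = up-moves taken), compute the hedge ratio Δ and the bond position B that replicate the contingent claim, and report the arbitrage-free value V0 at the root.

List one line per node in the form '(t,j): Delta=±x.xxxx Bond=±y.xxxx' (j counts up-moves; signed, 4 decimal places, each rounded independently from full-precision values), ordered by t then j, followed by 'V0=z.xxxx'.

(0,0): Delta=-1.2055 Bond=325.6175
V0=89.3492

Under the risk-neutral measure, an up-move has probability p* = (R−d)/(u−d) = 0.5122 and values discount at R = 1.07.
At expiry t=1: V(1,0)=145.2200, V(1,1)=48.3500
Node (0,0) S=196.0000: V=(p*·48.3500+(1−p*)·145.2200)/1.07=89.3492; Δ=(48.3500−145.2200)/(248.9200−168.5600)=-1.2055; B=V−Δ·S=325.6175
Check: Δ(0,0)·S0 + B(0,0) = 89.3492 = V0.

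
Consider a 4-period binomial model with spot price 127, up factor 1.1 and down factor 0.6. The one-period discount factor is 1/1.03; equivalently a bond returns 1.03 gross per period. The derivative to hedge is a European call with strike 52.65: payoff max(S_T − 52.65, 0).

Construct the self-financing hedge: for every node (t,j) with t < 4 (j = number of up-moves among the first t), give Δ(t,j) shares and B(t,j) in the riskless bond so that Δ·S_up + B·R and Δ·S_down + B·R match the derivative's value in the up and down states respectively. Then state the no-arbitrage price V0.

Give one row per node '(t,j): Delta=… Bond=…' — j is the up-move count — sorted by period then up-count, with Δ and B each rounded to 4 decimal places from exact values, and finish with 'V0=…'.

No-arbitrage ⇒ martingale measure with p* = (R−d)/(u−d) = 0.8600.
Terminal values V(4,·): V(4,0)=0.0000, V(4,1)=0.0000, V(4,2)=2.6712, V(4,3)=48.7722, V(4,4)=133.2907
(3,0): S=27.4320. Δ = (V_up−V_dn)/(S_up−S_dn) = (0.0000−0.0000)/(30.1752−16.4592) = 0.0000. V = [p*·0.0000 + (1−p*)·0.0000]/1.03 = 0.0000. B = V − Δ·S = 0.0000.
(3,1): S=50.2920. Δ = (V_up−V_dn)/(S_up−S_dn) = (2.6712−0.0000)/(55.3212−30.1752) = 0.1062. V = [p*·2.6712 + (1−p*)·0.0000]/1.03 = 2.2303. B = V − Δ·S = -3.1121.
(3,2): S=92.2020. Δ = (V_up−V_dn)/(S_up−S_dn) = (48.7722−2.6712)/(101.4222−55.3212) = 1.0000. V = [p*·48.7722 + (1−p*)·2.6712]/1.03 = 41.0855. B = V − Δ·S = -51.1165.
(3,3): S=169.0370. Δ = (V_up−V_dn)/(S_up−S_dn) = (133.2907−48.7722)/(185.9407−101.4222) = 1.0000. V = [p*·133.2907 + (1−p*)·48.7722]/1.03 = 117.9205. B = V − Δ·S = -51.1165.
(2,0): S=45.7200. Δ = (V_up−V_dn)/(S_up−S_dn) = (2.2303−0.0000)/(50.2920−27.4320) = 0.0976. V = [p*·2.2303 + (1−p*)·0.0000]/1.03 = 1.8622. B = V − Δ·S = -2.5984.
(2,1): S=83.8200. Δ = (V_up−V_dn)/(S_up−S_dn) = (41.0855−2.2303)/(92.2020−50.2920) = 0.9271. V = [p*·41.0855 + (1−p*)·2.2303]/1.03 = 34.6075. B = V − Δ·S = -43.1028.
(2,2): S=153.6700. Δ = (V_up−V_dn)/(S_up−S_dn) = (117.9205−41.0855)/(169.0370−92.2020) = 1.0000. V = [p*·117.9205 + (1−p*)·41.0855]/1.03 = 104.0423. B = V − Δ·S = -49.6277.
(1,0): S=76.2000. Δ = (V_up−V_dn)/(S_up−S_dn) = (34.6075−1.8622)/(83.8200−45.7200) = 0.8595. V = [p*·34.6075 + (1−p*)·1.8622]/1.03 = 29.1487. B = V − Δ·S = -36.3419.
(1,1): S=139.7000. Δ = (V_up−V_dn)/(S_up−S_dn) = (104.0423−34.6075)/(153.6700−83.8200) = 0.9941. V = [p*·104.0423 + (1−p*)·34.6075]/1.03 = 91.5742. B = V − Δ·S = -47.2953.
(0,0): S=127.0000. Δ = (V_up−V_dn)/(S_up−S_dn) = (91.5742−29.1487)/(139.7000−76.2000) = 0.9831. V = [p*·91.5742 + (1−p*)·29.1487]/1.03 = 80.4220. B = V − Δ·S = -44.4290.
Self-financing check: at every node Δ·S+B equals the discounted successor values.

(0,0): Delta=0.9831 Bond=-44.4290
(1,0): Delta=0.8595 Bond=-36.3419
(1,1): Delta=0.9941 Bond=-47.2953
(2,0): Delta=0.0976 Bond=-2.5984
(2,1): Delta=0.9271 Bond=-43.1028
(2,2): Delta=1.0000 Bond=-49.6277
(3,0): Delta=0.0000 Bond=0.0000
(3,1): Delta=0.1062 Bond=-3.1121
(3,2): Delta=1.0000 Bond=-51.1165
(3,3): Delta=1.0000 Bond=-51.1165
V0=80.4220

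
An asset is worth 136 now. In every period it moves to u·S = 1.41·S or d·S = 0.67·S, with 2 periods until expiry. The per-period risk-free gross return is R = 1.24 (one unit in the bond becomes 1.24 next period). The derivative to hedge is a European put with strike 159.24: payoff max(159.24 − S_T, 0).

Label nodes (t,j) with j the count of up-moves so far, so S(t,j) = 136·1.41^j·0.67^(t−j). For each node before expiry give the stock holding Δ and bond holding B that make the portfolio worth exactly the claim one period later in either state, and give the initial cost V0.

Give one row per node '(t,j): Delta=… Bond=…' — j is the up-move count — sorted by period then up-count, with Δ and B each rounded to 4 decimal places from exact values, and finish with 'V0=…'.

No-arbitrage ⇒ martingale measure with p* = (R−d)/(u−d) = 0.7703.
Payoff layer (t=2): V(2,0)=98.1896, V(2,1)=30.7608, V(2,2)=0.0000
(1,0): S=91.1200. Δ = (V_up−V_dn)/(S_up−S_dn) = (30.7608−98.1896)/(128.4792−61.0504) = -1.0000. V = [p*·30.7608 + (1−p*)·98.1896]/1.24 = 37.2994. B = V − Δ·S = 128.4194.
(1,1): S=191.7600. Δ = (V_up−V_dn)/(S_up−S_dn) = (0.0000−30.7608)/(270.3816−128.4792) = -0.2168. V = [p*·0.0000 + (1−p*)·30.7608]/1.24 = 5.6989. B = V − Δ·S = 47.2676.
(0,0): S=136.0000. Δ = (V_up−V_dn)/(S_up−S_dn) = (5.6989−37.2994)/(191.7600−91.1200) = -0.3140. V = [p*·5.6989 + (1−p*)·37.2994]/1.24 = 10.4504. B = V − Δ·S = 53.1537.
Each (Δ,B) replicates both successor values, so the strategy is self-financing and V0 is arbitrage-free.

(0,0): Delta=-0.3140 Bond=53.1537
(1,0): Delta=-1.0000 Bond=128.4194
(1,1): Delta=-0.2168 Bond=47.2676
V0=10.4504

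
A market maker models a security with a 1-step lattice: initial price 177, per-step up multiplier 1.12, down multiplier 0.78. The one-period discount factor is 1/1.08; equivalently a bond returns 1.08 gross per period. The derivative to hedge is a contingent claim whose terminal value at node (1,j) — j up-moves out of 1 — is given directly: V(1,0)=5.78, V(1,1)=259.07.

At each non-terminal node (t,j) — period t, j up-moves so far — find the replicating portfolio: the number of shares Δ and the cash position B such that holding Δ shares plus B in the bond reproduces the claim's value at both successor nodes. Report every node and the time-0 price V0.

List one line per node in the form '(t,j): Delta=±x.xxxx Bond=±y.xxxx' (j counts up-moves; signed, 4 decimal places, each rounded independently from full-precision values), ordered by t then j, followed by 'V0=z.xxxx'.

(0,0): Delta=4.2089 Bond=-532.6825
V0=212.2881

Risk-neutral probability p* = (R−d)/(u−d) = (1.08−0.78)/(1.12−0.78) = 0.8824.
Terminal payoffs: V(1,0)=5.7800, V(1,1)=259.0700
(0,0): S=177.0000. Δ = (V_up−V_dn)/(S_up−S_dn) = (259.0700−5.7800)/(198.2400−138.0600) = 4.2089. V = [p*·259.0700 + (1−p*)·5.7800]/1.08 = 212.2881. B = V − Δ·S = -532.6825.
Self-financing check: at every node Δ·S+B equals the discounted successor values.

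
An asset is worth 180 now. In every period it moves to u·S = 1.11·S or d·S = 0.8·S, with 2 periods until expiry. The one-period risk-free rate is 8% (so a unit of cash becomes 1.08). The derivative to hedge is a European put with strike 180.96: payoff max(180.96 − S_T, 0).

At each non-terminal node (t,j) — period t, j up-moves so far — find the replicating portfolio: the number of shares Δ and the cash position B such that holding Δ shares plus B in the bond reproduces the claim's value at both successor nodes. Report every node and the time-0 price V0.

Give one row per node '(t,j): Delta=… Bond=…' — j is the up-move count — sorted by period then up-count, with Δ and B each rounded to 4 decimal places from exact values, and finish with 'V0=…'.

The replicating-portfolio and risk-neutral prices coincide; use p* = (1.08−0.8)/(1.11−0.8) = 0.9032 for the latter.
Terminal payoffs: V(2,0)=65.7600, V(2,1)=21.1200, V(2,2)=0.0000
(1,0): S=144.0000. Δ = (V_up−V_dn)/(S_up−S_dn) = (21.1200−65.7600)/(159.8400−115.2000) = -1.0000. V = [p*·21.1200 + (1−p*)·65.7600]/1.08 = 23.5556. B = V − Δ·S = 167.5556.
(1,1): S=199.8000. Δ = (V_up−V_dn)/(S_up−S_dn) = (0.0000−21.1200)/(221.7780−159.8400) = -0.3410. V = [p*·0.0000 + (1−p*)·21.1200]/1.08 = 1.8925. B = V − Δ·S = 70.0215.
(0,0): S=180.0000. Δ = (V_up−V_dn)/(S_up−S_dn) = (1.8925−23.5556)/(199.8000−144.0000) = -0.3882. V = [p*·1.8925 + (1−p*)·23.5556]/1.08 = 3.6934. B = V − Δ·S = 73.5743.
Each (Δ,B) replicates both successor values, so the strategy is self-financing and V0 is arbitrage-free.

(0,0): Delta=-0.3882 Bond=73.5743
(1,0): Delta=-1.0000 Bond=167.5556
(1,1): Delta=-0.3410 Bond=70.0215
V0=3.6934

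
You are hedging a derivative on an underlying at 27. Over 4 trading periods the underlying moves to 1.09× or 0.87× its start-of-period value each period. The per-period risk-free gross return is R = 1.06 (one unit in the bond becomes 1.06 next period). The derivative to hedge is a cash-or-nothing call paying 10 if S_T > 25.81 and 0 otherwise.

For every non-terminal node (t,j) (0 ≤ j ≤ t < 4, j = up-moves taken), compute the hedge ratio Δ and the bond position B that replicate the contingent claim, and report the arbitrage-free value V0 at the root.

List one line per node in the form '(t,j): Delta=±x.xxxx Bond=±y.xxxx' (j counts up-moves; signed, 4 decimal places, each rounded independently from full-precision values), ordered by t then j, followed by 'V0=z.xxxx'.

Since d<R<u, set p* = (R−d)/(u−d) = 0.8636; price each node as the discounted p*-expectation of its children.
Payoff layer (t=4): V(4,0)=0.0000, V(4,1)=0.0000, V(4,2)=0.0000, V(4,3)=10.0000, V(4,4)=10.0000
  t=3,j=0: stock 17.7796 → up 19.3797 (V=0.0000), down 15.4682 (V=0.0000). Price 0.0000; hedge Δ=0.0000, bond B=0.0000.
  t=3,j=1: stock 22.2756 → up 24.2804 (V=0.0000), down 19.3797 (V=0.0000). Price 0.0000; hedge Δ=0.0000, bond B=0.0000.
  t=3,j=2: stock 27.9085 → up 30.4202 (V=10.0000), down 24.2804 (V=0.0000). Price 8.1475; hedge Δ=1.6287, bond B=-37.3070.
  t=3,j=3: stock 34.9658 → up 38.1127 (V=10.0000), down 30.4202 (V=10.0000). Price 9.4340; hedge Δ=0.0000, bond B=9.4340.
  t=2,j=0: stock 20.4363 → up 22.2756 (V=0.0000), down 17.7796 (V=0.0000). Price 0.0000; hedge Δ=0.0000, bond B=0.0000.
  t=2,j=1: stock 25.6041 → up 27.9085 (V=8.1475), down 22.2756 (V=0.0000). Price 6.6382; hedge Δ=1.4464, bond B=-30.3960.
  t=2,j=2: stock 32.0787 → up 34.9658 (V=9.4340), down 27.9085 (V=8.1475). Price 8.7345; hedge Δ=0.1823, bond B=2.8870.
  t=1,j=0: stock 23.4900 → up 25.6041 (V=6.6382), down 20.4363 (V=0.0000). Price 5.4085; hedge Δ=1.2845, bond B=-24.7651.
  t=1,j=1: stock 29.4300 → up 32.0787 (V=8.7345), down 25.6041 (V=6.6382). Price 7.9704; hedge Δ=0.3238, bond B=-1.5581.
  t=0,j=0: stock 27.0000 → up 29.4300 (V=7.9704), down 23.4900 (V=5.4085). Price 7.1897; hedge Δ=0.4313, bond B=-4.4554.
The time-0 hedge costs 7.1897, which is the no-arbitrage price.

(0,0): Delta=0.4313 Bond=-4.4554
(1,0): Delta=1.2845 Bond=-24.7651
(1,1): Delta=0.3238 Bond=-1.5581
(2,0): Delta=0.0000 Bond=0.0000
(2,1): Delta=1.4464 Bond=-30.3960
(2,2): Delta=0.1823 Bond=2.8870
(3,0): Delta=0.0000 Bond=0.0000
(3,1): Delta=0.0000 Bond=0.0000
(3,2): Delta=1.6287 Bond=-37.3070
(3,3): Delta=0.0000 Bond=9.4340
V0=7.1897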